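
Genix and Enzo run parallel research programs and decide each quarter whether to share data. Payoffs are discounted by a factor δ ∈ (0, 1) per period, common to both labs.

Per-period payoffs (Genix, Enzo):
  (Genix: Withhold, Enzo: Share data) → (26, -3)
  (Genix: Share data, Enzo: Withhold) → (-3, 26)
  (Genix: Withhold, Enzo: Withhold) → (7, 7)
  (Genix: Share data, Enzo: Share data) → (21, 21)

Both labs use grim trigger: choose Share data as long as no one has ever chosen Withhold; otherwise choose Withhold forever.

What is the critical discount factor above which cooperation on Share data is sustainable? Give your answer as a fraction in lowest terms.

5/19

21/(1−δ) ≥ 26 + 7δ/(1−δ)
21 ≥ 26 − 19δ
δ ≥ 5/19.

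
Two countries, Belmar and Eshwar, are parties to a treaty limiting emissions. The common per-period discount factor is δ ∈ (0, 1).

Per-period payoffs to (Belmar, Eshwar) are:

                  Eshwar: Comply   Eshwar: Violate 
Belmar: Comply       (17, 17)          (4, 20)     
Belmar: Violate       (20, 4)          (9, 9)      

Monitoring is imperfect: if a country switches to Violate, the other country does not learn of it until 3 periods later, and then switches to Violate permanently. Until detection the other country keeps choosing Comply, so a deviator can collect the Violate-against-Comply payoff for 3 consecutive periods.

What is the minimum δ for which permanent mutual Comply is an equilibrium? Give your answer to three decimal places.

The best deviation is to choose Violate for all 3 undetected periods, earning 20 each, then 9 forever once detected.
Deviation value: 20(1−δ^3)/(1−δ) + 9δ^3/(1−δ); cooperation value: 17/(1−δ).
IC: 17 ≥ 20(1−δ^3) + 9δ^3 = 20 − 11δ^3.
So δ^3 ≥ 3/11, giving δ ≥ (3/11)^(1/3) ≈ 0.648.

0.648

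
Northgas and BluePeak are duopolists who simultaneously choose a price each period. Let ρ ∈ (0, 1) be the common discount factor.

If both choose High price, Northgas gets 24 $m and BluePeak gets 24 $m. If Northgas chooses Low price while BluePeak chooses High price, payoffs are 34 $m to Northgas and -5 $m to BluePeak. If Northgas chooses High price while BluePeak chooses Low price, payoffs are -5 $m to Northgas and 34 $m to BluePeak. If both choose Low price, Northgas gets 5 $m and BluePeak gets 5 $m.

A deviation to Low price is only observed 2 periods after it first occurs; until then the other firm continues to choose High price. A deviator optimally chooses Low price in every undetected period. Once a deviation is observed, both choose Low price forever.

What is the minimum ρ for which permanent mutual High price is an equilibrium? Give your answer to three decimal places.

A deviator earns 34 for 2 periods, then 5 forever; cooperating earns 24 forever. Multiplying the IC by (1−ρ):
24 ≥ 34(1−ρ^2) + 5ρ^2, so 29·ρ^2 ≥ 10 and ρ^2 ≥ 10/29.
ρ ≥ (10/29)^(1/2) ≈ 0.587.

0.587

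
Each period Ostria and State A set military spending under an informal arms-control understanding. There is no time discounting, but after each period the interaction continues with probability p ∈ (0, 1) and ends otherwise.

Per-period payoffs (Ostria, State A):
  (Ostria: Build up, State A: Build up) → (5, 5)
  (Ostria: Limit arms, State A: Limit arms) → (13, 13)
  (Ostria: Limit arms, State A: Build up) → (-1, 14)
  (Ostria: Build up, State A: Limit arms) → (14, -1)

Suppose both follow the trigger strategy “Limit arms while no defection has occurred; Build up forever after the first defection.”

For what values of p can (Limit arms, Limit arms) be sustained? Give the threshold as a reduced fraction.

Expected cooperation value is 13 + p·13 + p²·13 + … = 13/(1−p); deviation gives 14 + p·5/(1−p).
13 ≥ 14(1−p) + 5p ⇒ 9p ≥ 1 ⇒ p ≥ 1/9.

1/9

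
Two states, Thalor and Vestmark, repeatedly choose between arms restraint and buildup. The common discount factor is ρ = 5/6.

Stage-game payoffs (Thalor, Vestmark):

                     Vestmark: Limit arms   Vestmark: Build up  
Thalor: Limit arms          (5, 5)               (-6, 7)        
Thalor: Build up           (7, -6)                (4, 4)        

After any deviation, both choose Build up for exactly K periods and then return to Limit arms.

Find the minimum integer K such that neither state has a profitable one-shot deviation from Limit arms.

No profitable deviation requires (5−4)(ρ+…+ρ^K) ≥ 7−5, i.e. ρ+…+ρ^K ≥ 2 ≈ 2.0000.
With ρ = 5/6, the partial sums are K=1: 0.8333, K=2: 1.5278, K=3: 2.1065.
K = 3 is the first length at which the sum reaches 2.0000.

3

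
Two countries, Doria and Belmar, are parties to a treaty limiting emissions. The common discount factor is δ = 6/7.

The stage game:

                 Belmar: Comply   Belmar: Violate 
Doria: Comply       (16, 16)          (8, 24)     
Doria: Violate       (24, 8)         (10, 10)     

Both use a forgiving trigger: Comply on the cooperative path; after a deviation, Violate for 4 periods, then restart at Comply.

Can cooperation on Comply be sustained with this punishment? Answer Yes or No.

IC: δ+…+δ^4 ≥ (24−16)/(16−10) = 4/3.
At δ = 6/7: partial sum = 2.7613 ≥ 1.3333. Cooperation sustainable.

Yes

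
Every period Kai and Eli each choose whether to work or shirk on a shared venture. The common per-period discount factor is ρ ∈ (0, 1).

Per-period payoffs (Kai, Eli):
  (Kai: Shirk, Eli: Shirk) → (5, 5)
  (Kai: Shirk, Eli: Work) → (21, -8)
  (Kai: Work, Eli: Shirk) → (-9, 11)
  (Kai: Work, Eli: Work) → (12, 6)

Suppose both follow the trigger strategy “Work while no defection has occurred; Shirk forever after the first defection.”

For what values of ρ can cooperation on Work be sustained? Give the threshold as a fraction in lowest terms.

For Kai: deviation gain 21−12 = 9, per-period punishment loss 12−5 = 7. IC gives ρ ≥ 9/16.
For Eli: gain 5, loss 1 per period, so ρ ≥ 5/6.
The tighter constraint is Eli's, so cooperation needs ρ ≥ 5/6.

5/6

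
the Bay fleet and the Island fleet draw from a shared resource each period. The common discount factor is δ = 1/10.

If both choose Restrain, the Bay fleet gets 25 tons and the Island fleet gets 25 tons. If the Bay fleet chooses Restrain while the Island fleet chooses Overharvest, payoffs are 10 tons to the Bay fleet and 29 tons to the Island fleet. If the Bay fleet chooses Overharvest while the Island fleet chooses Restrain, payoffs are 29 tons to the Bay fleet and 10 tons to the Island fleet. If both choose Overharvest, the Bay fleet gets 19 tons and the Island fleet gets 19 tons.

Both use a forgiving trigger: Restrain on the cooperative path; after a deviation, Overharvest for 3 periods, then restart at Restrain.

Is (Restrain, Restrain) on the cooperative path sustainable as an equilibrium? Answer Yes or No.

No

IC: δ+…+δ^3 ≥ (29−25)/(25−19) = 2/3.
At δ = 1/10: partial sum = 0.1110 < 0.6667. Cooperation not sustainable.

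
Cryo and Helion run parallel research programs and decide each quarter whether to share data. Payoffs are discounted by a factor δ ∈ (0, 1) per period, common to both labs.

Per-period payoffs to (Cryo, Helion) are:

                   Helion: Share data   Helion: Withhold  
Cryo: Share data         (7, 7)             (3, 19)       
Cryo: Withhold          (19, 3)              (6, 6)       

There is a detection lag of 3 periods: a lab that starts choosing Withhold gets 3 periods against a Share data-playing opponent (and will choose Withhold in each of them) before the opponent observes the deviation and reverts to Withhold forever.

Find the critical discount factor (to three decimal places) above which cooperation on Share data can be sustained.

Deviating for the 3 undetected periods gains 19−7 = 12 per period over cooperation, then loses 7−6 = 1 per period forever once punishment starts.
Gain: 12(1 + δ + … + δ^2); loss: 1·δ^3/(1−δ).
No profitable deviation ⇔ 12(1−δ^3) ≤ 1·δ^3, i.e. δ^3 ≥ 12/(12+1) = 12/13.
Hence δ ≥ (12/13)^(1/3) ≈ 0.974.

0.974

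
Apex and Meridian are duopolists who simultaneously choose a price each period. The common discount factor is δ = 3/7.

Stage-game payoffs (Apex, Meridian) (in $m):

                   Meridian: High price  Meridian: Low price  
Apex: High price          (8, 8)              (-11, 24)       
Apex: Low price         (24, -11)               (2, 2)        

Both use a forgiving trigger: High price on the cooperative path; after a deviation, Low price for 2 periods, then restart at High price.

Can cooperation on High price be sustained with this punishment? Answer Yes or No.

No

A one-shot deviation gives 24 now, then 2 for 2 periods, then back to 8.
Gain from deviating: (24−8) today; loss: (8−2) in each of the next 2 periods.
No-deviation condition: (8−2)(δ+…+δ^2) ≥ 24−8, i.e. δ+…+δ^2 ≥ 8/3.
At δ = 3/7: δ+…+δ^2 = 0.6122 < 2.6667.
So cooperation is not sustainable.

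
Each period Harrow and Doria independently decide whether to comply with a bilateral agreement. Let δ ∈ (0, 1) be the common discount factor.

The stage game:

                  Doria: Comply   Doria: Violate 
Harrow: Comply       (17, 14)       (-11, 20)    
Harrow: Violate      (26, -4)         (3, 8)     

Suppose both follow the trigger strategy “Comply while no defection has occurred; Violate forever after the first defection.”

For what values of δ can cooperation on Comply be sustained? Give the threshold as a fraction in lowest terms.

Harrow's threshold: (26−17)/(26−3) = 9/23.
Doria's threshold: (20−14)/(20−8) = 1/2.
9/23 < 1/2, so Doria binds and δ* = 1/2.

1/2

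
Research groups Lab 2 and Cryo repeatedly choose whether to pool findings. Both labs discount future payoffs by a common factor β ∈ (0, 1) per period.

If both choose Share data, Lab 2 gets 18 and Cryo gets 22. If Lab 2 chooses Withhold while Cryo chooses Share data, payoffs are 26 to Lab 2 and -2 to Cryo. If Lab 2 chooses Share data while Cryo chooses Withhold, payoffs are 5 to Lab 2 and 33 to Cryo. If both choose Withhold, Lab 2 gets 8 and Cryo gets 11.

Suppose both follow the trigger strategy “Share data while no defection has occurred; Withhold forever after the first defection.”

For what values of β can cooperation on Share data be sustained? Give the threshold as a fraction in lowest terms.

1/2

Lab 2's threshold: (26−18)/(26−8) = 4/9.
Cryo's threshold: (33−22)/(33−11) = 1/2.
4/9 < 1/2, so Cryo binds and β* = 1/2.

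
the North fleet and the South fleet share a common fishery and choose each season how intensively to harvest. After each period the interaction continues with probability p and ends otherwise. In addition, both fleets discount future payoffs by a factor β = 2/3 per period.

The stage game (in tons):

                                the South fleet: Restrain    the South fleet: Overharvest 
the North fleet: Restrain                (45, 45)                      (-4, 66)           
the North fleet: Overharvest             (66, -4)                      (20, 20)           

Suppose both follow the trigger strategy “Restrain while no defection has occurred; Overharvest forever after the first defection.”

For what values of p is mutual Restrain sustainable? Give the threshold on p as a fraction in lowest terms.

With continuation probability p and discount β, the effective per-period discount factor is βp.
Grim-trigger IC: βp ≥ (66−45)/(66−20) = 21/46.
So p ≥ (21/46)/(2/3) = 63/92.

63/92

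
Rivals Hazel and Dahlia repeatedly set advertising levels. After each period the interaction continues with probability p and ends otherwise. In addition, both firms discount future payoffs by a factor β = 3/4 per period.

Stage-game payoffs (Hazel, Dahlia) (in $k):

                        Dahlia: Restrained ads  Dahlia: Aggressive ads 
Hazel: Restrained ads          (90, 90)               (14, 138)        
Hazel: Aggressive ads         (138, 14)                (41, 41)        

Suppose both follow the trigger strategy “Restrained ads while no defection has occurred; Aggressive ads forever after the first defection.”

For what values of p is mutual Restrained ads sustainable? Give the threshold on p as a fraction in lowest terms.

With continuation probability p and discount β, the effective per-period discount factor is βp.
Grim-trigger IC: βp ≥ (138−90)/(138−41) = 48/97.
So p ≥ (48/97)/(3/4) = 64/97.

64/97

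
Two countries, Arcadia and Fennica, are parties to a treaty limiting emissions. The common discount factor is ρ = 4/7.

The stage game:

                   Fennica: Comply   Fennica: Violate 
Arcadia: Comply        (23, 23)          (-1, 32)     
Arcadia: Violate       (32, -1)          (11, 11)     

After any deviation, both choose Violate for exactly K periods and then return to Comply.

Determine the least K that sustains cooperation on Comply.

No profitable deviation requires (23−11)(ρ+…+ρ^K) ≥ 32−23, i.e. ρ+…+ρ^K ≥ 3/4 ≈ 0.7500.
With ρ = 4/7, the partial sums are K=1: 0.5714, K=2: 0.8980.
K = 2 is the first length at which the sum reaches 0.7500.

2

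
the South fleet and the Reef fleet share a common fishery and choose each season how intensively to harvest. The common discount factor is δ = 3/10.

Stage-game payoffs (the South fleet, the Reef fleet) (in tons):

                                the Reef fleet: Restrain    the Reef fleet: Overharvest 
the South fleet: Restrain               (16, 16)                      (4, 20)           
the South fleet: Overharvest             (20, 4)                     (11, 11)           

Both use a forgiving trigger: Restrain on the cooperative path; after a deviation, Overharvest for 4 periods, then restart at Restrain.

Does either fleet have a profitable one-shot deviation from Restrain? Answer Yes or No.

IC: δ+…+δ^4 ≥ (20−16)/(16−11) = 4/5.
At δ = 3/10: partial sum = 0.4251 < 0.8000. Cooperation not sustainable.

Yes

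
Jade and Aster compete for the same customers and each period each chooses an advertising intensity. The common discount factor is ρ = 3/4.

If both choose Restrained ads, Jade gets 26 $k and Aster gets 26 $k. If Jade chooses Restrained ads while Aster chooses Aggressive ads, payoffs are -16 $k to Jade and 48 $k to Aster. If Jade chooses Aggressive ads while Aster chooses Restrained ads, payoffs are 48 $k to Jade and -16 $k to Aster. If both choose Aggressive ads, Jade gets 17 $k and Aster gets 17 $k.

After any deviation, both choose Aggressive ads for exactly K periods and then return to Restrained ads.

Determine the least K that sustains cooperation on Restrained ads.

6

No profitable deviation requires (26−17)(ρ+…+ρ^K) ≥ 48−26, i.e. ρ+…+ρ^K ≥ 22/9 ≈ 2.4444.
With ρ = 3/4, the partial sums are K=1: 0.7500, K=2: 1.3125, K=3: 1.7344, K=4: 2.0508, K=5: 2.2881, K=6: 2.4661.
K = 6 is the first length at which the sum reaches 2.4444.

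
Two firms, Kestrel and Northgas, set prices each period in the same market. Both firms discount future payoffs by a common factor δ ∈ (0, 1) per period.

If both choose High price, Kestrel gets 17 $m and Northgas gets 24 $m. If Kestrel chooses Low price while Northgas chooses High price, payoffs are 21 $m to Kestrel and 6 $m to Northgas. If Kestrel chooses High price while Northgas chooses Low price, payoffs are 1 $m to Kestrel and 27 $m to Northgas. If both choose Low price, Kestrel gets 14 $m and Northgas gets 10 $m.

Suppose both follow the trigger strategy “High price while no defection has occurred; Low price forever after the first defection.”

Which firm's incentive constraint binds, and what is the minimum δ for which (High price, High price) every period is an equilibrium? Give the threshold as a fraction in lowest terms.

Kestrel's threshold: (21−17)/(21−14) = 4/7.
Northgas's threshold: (27−24)/(27−10) = 3/17.
4/7 > 3/17, so Kestrel binds and δ* = 4/7.

Kestrel; δ ≥ 4/7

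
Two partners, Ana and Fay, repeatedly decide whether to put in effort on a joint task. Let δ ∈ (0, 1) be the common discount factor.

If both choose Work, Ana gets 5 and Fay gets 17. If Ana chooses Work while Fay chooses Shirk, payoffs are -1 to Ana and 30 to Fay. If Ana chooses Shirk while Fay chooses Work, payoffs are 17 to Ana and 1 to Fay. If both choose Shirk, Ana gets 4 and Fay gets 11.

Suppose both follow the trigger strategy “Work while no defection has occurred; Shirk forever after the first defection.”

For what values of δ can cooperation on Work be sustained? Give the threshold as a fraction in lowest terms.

For Ana: deviation gain 17−5 = 12, per-period punishment loss 5−4 = 1. IC gives δ ≥ 12/13.
For Fay: gain 13, loss 6 per period, so δ ≥ 13/19.
The tighter constraint is Ana's, so cooperation needs δ ≥ 12/13.

12/13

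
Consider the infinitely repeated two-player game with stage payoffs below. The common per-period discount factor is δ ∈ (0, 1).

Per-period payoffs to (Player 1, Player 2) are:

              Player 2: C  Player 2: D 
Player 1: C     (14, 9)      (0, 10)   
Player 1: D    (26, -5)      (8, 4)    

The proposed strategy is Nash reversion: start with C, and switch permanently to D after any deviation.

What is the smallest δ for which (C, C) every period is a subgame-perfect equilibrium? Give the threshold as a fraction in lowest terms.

2/3

Player 1's threshold: (26−14)/(26−8) = 2/3.
Player 2's threshold: (10−9)/(10−4) = 1/6.
2/3 > 1/6, so Player 1 binds and δ* = 2/3.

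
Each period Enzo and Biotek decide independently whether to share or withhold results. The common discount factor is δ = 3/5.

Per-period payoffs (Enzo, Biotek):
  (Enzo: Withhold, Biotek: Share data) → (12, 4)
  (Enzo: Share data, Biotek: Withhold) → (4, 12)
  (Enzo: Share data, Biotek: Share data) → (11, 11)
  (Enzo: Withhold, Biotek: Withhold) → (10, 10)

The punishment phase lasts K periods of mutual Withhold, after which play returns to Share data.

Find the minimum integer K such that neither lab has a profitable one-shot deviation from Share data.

Need Σ_{k=1}^{K} δ^k ≥ (12−11)/(11−10) = 1.0000 at δ = 3/5.
At K = 2 the sum is 0.9600 < 1.0000; at K = 3 it is 1.1760 ≥ 1.0000.
So the minimum punishment length is K = 3.

3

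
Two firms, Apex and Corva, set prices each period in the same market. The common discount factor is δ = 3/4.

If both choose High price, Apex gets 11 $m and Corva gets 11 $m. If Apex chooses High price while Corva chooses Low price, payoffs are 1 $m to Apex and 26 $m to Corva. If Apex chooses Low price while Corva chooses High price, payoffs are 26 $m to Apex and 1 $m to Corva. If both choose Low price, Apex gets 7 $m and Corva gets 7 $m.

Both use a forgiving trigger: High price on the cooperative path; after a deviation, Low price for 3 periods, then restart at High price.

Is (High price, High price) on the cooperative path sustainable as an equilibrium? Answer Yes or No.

No

Comparing payoff streams over the 4 periods until play realigns: cooperate → 11(1+δ+…+δ^3); deviate → 26 + 7(δ+…+δ^3).
Cooperation is sustained iff (11−7)(δ+…+δ^3) ≥ 26−11.
δ+…+δ^3 = 3/4·(1−(3/4)^3)/(1−3/4) = 1.7344, and (26−11)/(11−7) = 3.7500.
1.7344 < 3.7500, so cooperation is not sustainable.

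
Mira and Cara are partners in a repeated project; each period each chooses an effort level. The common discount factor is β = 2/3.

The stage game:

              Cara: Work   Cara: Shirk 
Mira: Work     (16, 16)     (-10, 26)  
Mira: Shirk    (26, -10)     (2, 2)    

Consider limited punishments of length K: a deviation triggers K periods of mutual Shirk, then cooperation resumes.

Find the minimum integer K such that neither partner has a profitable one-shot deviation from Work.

IC: β(1−β^K)/(1−β) ≥ (26−16)/(16−2) = 5/7.
With β = 2/3: need 1 − β^K ≥ 5/7·(1−2/3)/(2/3), i.e. β^K ≤ 0.6429.
Since (2/3)^1 = 0.6667 and (2/3)^2 = 0.4444, the smallest such K is 2.

2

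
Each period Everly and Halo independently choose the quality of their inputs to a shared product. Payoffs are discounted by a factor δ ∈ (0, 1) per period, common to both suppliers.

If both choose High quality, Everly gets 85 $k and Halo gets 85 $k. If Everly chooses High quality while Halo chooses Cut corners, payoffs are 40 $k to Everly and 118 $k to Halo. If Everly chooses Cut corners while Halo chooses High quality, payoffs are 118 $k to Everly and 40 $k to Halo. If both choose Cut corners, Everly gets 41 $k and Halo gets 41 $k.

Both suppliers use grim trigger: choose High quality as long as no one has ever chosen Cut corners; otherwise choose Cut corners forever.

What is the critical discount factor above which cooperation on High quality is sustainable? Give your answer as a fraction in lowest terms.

3/7

One-period gain from deviating is 118 − 85 = 33. The loss is 85 − 41 = 44 in every subsequent period, with present value 44·δ/(1−δ).
Deviation is unprofitable when 44·δ/(1−δ) ≥ 33, i.e. δ/(1−δ) ≥ 3/4.
Equivalently δ ≥ 33/(33+44) = 3/7.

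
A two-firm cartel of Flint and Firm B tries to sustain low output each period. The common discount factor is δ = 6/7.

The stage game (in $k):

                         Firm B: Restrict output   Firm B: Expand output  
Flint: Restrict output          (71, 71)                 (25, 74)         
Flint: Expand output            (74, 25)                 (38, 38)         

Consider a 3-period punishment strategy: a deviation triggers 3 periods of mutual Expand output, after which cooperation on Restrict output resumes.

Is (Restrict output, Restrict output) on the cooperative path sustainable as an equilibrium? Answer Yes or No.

Comparing payoff streams over the 4 periods until play realigns: cooperate → 71(1+δ+…+δ^3); deviate → 74 + 38(δ+…+δ^3).
Cooperation is sustained iff (71−38)(δ+…+δ^3) ≥ 74−71.
δ+…+δ^3 = 6/7·(1−(6/7)^3)/(1−6/7) = 2.2216, and (74−71)/(71−38) = 0.0909.
2.2216 ≥ 0.0909, so cooperation is sustainable.

Yes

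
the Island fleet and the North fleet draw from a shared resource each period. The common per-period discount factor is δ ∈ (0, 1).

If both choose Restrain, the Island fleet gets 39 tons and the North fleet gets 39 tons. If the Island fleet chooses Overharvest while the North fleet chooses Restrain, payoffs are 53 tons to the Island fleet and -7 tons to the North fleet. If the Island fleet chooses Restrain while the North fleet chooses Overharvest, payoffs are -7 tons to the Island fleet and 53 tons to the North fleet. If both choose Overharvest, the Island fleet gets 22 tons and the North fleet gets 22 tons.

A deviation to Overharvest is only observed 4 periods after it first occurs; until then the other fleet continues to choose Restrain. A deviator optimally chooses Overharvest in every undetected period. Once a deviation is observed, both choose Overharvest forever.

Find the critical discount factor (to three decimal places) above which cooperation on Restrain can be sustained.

0.820

Deviating for the 4 undetected periods gains 53−39 = 14 per period over cooperation, then loses 39−22 = 17 per period forever once punishment starts.
Gain: 14(1 + δ + … + δ^3); loss: 17·δ^4/(1−δ).
No profitable deviation ⇔ 14(1−δ^4) ≤ 17·δ^4, i.e. δ^4 ≥ 14/(14+17) = 14/31.
Hence δ ≥ (14/31)^(1/4) ≈ 0.820.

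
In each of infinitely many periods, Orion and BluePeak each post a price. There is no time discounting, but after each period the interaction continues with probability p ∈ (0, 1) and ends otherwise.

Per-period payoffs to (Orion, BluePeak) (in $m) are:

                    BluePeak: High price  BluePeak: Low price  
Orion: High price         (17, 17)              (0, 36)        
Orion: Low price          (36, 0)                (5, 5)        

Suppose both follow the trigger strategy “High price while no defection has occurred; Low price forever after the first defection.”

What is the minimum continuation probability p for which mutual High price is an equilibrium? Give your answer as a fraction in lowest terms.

19/31

With no time discounting, the continuation probability p plays the role of the discount factor.
Grim-trigger IC: 17/(1−p) ≥ 36 + 5p/(1−p) ⇒ p ≥ (36−17)/(36−5) = 19/31.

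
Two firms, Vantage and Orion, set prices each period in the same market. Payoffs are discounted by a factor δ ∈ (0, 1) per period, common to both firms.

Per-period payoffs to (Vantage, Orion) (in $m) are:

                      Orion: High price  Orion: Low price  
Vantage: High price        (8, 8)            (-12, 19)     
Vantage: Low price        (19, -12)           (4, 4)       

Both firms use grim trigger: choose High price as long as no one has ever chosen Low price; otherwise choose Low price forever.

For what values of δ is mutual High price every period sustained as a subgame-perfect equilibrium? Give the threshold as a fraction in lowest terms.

11/15

Cooperation forever yields 8 each period: 8/(1−δ).
Deviating yields 19 once, then 4 forever: 19 + 4δ/(1−δ).
No profitable deviation requires 8/(1−δ) ≥ 19 + 4δ/(1−δ).
Multiplying by (1−δ): 8 ≥ 19(1−δ) + 4δ = 19 − 15δ.
So 15δ ≥ 11, i.e. δ ≥ 11/15.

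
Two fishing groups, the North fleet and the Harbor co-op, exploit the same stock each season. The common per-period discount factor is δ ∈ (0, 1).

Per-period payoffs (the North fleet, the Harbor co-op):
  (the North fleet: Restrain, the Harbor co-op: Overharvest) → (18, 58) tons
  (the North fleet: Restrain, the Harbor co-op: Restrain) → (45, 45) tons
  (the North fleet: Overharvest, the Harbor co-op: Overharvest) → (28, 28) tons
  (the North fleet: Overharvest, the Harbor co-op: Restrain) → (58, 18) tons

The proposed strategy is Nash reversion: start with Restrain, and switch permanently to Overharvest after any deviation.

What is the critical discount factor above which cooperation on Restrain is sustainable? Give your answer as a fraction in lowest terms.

13/30

One-period gain from deviating is 58 − 45 = 13. The loss is 45 − 28 = 17 in every subsequent period, with present value 17·δ/(1−δ).
Deviation is unprofitable when 17·δ/(1−δ) ≥ 13, i.e. δ/(1−δ) ≥ 13/17.
Equivalently δ ≥ 13/(13+17) = 13/30.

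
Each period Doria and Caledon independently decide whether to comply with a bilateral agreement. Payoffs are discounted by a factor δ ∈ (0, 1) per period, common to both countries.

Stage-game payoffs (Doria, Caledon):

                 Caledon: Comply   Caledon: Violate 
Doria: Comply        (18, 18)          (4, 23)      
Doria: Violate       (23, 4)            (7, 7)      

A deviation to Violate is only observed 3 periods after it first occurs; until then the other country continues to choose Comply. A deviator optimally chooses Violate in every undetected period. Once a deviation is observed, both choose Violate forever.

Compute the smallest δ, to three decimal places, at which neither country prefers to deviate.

0.679

A deviator earns 23 for 3 periods, then 7 forever; cooperating earns 18 forever. Multiplying the IC by (1−δ):
18 ≥ 23(1−δ^3) + 7δ^3, so 16·δ^3 ≥ 5 and δ^3 ≥ 5/16.
δ ≥ (5/16)^(1/3) ≈ 0.679.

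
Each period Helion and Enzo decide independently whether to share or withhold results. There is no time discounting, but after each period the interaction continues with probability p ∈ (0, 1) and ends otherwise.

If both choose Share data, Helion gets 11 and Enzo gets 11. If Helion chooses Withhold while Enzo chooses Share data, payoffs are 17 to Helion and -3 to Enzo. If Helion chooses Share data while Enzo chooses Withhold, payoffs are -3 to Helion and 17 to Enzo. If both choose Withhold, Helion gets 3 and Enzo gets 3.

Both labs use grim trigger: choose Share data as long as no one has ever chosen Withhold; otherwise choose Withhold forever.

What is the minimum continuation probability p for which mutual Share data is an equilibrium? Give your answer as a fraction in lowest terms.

Expected cooperation value is 11 + p·11 + p²·11 + … = 11/(1−p); deviation gives 17 + p·3/(1−p).
11 ≥ 17(1−p) + 3p ⇒ 14p ≥ 6 ⇒ p ≥ 6/14 = 3/7.

3/7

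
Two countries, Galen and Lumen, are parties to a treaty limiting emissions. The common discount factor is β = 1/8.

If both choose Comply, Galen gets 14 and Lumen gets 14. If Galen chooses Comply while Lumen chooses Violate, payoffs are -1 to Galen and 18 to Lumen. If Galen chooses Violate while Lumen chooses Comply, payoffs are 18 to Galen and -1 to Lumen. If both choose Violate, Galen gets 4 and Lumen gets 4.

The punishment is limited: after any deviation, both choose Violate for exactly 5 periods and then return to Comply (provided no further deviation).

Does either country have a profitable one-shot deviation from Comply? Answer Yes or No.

A one-shot deviation gives 18 now, then 4 for 5 periods, then back to 14.
Gain from deviating: (18−14) today; loss: (14−4) in each of the next 5 periods.
No-deviation condition: (14−4)(β+…+β^5) ≥ 18−14, i.e. β+…+β^5 ≥ 2/5.
At β = 1/8: β+…+β^5 = 0.1429 < 0.4000.
So cooperation is not sustainable.

Yes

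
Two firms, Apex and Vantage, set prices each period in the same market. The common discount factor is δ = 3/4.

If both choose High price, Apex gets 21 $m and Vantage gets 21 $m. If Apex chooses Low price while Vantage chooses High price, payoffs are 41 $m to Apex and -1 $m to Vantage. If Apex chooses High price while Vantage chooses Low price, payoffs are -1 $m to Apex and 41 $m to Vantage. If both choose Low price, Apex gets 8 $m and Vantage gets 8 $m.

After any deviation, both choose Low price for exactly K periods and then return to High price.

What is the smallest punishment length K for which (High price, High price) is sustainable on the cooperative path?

3

Need Σ_{k=1}^{K} δ^k ≥ (41−21)/(21−8) = 1.5385 at δ = 3/4.
At K = 2 the sum is 1.3125 < 1.5385; at K = 3 it is 1.7344 ≥ 1.5385.
So the minimum punishment length is K = 3.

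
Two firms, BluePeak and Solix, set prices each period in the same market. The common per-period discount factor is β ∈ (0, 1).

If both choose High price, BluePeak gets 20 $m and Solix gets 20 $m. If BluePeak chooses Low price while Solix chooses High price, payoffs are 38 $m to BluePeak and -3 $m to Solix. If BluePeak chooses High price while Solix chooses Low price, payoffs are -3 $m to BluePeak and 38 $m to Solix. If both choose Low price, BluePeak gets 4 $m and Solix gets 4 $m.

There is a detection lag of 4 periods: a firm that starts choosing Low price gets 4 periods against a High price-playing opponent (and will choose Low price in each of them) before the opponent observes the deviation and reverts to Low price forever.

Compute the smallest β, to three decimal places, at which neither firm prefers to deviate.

The best deviation is to choose Low price for all 4 undetected periods, earning 38 each, then 4 forever once detected.
Deviation value: 38(1−β^4)/(1−β) + 4β^4/(1−β); cooperation value: 20/(1−β).
IC: 20 ≥ 38(1−β^4) + 4β^4 = 38 − 34β^4.
So β^4 ≥ 18/34 = 9/17, giving β ≥ (9/17)^(1/4) ≈ 0.853.

0.853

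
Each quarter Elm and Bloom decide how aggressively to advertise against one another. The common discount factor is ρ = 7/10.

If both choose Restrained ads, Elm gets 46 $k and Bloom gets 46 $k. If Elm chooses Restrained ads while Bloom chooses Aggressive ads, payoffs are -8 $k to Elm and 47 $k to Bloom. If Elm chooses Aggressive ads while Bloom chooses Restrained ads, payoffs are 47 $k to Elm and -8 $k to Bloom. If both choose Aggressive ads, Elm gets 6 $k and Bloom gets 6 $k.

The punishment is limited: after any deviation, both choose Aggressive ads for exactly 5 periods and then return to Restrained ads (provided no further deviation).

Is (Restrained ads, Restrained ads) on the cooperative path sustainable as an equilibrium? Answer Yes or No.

A one-shot deviation gives 47 now, then 6 for 5 periods, then back to 46.
Gain from deviating: (47−46) today; loss: (46−6) in each of the next 5 periods.
No-deviation condition: (46−6)(ρ+…+ρ^5) ≥ 47−46, i.e. ρ+…+ρ^5 ≥ 1/40.
At ρ = 7/10: ρ+…+ρ^5 = 1.9412 ≥ 0.0250.
So cooperation is sustainable.

Yes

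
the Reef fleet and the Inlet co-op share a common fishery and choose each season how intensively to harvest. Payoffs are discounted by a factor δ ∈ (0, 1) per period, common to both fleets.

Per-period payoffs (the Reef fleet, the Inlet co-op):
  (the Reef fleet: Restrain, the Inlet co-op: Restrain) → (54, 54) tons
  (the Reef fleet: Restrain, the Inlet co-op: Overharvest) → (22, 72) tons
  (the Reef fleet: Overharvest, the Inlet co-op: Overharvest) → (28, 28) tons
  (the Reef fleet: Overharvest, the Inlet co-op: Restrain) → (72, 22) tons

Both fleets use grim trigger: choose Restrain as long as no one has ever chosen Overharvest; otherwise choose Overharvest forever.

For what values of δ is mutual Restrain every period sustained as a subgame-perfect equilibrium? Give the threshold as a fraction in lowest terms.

One-period gain from deviating is 72 − 54 = 18. The loss is 54 − 28 = 26 in every subsequent period, with present value 26·δ/(1−δ).
Deviation is unprofitable when 26·δ/(1−δ) ≥ 18, i.e. δ/(1−δ) ≥ 9/13.
Equivalently δ ≥ 18/(18+26) = 9/22.

9/22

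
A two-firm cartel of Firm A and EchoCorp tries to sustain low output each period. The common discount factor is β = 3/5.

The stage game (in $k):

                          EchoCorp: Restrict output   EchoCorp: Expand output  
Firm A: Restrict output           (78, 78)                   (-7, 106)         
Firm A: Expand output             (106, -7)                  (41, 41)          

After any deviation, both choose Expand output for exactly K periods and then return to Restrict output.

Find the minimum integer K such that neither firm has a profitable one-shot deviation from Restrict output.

Need Σ_{k=1}^{K} β^k ≥ (106−78)/(78−41) = 0.7568 at β = 3/5.
At K = 1 the sum is 0.6000 < 0.7568; at K = 2 it is 0.9600 ≥ 0.7568.
So the minimum punishment length is K = 2.

2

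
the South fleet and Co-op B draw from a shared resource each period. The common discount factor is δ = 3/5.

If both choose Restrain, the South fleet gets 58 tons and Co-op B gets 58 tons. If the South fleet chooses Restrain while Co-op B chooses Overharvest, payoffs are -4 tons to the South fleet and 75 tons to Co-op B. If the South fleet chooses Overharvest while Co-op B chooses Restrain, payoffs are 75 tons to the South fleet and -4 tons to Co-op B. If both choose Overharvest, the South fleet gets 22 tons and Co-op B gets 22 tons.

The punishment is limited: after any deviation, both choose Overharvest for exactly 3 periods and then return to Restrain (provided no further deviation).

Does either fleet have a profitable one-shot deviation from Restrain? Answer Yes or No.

No

IC: δ+…+δ^3 ≥ (75−58)/(58−22) = 17/36.
At δ = 3/5: partial sum = 1.1760 ≥ 0.4722. Cooperation sustainable.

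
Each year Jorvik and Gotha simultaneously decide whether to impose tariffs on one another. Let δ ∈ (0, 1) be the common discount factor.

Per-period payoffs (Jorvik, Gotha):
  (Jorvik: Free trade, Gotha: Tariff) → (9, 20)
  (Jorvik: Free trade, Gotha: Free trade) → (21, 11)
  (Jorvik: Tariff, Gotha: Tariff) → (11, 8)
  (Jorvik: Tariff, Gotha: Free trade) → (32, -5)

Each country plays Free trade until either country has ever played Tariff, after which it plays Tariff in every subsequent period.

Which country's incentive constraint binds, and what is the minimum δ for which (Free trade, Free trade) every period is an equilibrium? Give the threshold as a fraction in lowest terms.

Jorvik: cooperation gives 21 each period; deviation gives 32 once then 11 forever.
  21/(1−δ) ≥ 32 + 11δ/(1−δ) ⇒ δ ≥ 11/21.
Gotha: cooperation gives 11 each period; deviation gives 20 once then 8 forever.
  δ ≥ 9/12 = 3/4.
Both must hold, so the binding constraint is Gotha's: δ ≥ 3/4.

Gotha; δ ≥ 3/4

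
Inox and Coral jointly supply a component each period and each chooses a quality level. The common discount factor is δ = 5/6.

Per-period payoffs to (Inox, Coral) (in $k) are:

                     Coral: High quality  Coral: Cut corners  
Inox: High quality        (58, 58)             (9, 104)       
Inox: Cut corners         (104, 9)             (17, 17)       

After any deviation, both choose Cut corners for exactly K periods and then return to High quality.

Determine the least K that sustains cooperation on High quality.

No profitable deviation requires (58−17)(δ+…+δ^K) ≥ 104−58, i.e. δ+…+δ^K ≥ 46/41 ≈ 1.1220.
With δ = 5/6, the partial sums are K=1: 0.8333, K=2: 1.5278.
K = 2 is the first length at which the sum reaches 1.1220.

2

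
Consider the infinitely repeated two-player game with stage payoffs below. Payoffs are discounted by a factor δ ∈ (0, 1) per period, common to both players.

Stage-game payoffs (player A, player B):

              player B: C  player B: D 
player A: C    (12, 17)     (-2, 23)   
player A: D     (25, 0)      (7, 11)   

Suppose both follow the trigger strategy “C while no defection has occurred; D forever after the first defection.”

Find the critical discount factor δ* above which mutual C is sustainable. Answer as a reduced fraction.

player A's threshold: (25−12)/(25−7) = 13/18.
player B's threshold: (23−17)/(23−11) = 1/2.
13/18 > 1/2, so player A binds and δ* = 13/18.

13/18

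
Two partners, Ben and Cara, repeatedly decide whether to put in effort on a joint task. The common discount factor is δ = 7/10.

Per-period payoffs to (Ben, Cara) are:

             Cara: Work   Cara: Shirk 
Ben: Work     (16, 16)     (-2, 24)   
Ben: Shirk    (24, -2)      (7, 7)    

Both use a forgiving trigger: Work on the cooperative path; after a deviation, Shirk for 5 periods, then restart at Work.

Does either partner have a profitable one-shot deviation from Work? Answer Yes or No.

No

Comparing payoff streams over the 6 periods until play realigns: cooperate → 16(1+δ+…+δ^5); deviate → 24 + 7(δ+…+δ^5).
Cooperation is sustained iff (16−7)(δ+…+δ^5) ≥ 24−16.
δ+…+δ^5 = 7/10·(1−(7/10)^5)/(1−7/10) = 1.9412, and (24−16)/(16−7) = 0.8889.
1.9412 ≥ 0.8889, so cooperation is sustainable.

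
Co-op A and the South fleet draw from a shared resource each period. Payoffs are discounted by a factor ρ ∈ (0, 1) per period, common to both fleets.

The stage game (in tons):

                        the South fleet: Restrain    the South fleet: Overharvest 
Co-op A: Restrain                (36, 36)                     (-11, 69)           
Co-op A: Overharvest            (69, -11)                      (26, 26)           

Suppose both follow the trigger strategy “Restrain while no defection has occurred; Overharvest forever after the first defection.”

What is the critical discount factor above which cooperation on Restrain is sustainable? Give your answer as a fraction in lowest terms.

33/43

Cooperation forever yields 36 each period: 36/(1−ρ).
Deviating yields 69 once, then 26 forever: 69 + 26ρ/(1−ρ).
No profitable deviation requires 36/(1−ρ) ≥ 69 + 26ρ/(1−ρ).
Multiplying by (1−ρ): 36 ≥ 69(1−ρ) + 26ρ = 69 − 43ρ.
So 43ρ ≥ 33, i.e. ρ ≥ 33/43.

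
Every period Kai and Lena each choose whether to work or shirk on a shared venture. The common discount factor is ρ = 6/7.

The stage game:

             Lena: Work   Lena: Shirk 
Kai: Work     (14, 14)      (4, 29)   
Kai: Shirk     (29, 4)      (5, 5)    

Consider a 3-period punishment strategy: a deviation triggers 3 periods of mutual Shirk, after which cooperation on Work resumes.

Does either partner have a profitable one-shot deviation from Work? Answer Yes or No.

A one-shot deviation gives 29 now, then 5 for 3 periods, then back to 14.
Gain from deviating: (29−14) today; loss: (14−5) in each of the next 3 periods.
No-deviation condition: (14−5)(ρ+…+ρ^3) ≥ 29−14, i.e. ρ+…+ρ^3 ≥ 5/3.
At ρ = 6/7: ρ+…+ρ^3 = 2.2216 ≥ 1.6667.
So cooperation is sustainable.

No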